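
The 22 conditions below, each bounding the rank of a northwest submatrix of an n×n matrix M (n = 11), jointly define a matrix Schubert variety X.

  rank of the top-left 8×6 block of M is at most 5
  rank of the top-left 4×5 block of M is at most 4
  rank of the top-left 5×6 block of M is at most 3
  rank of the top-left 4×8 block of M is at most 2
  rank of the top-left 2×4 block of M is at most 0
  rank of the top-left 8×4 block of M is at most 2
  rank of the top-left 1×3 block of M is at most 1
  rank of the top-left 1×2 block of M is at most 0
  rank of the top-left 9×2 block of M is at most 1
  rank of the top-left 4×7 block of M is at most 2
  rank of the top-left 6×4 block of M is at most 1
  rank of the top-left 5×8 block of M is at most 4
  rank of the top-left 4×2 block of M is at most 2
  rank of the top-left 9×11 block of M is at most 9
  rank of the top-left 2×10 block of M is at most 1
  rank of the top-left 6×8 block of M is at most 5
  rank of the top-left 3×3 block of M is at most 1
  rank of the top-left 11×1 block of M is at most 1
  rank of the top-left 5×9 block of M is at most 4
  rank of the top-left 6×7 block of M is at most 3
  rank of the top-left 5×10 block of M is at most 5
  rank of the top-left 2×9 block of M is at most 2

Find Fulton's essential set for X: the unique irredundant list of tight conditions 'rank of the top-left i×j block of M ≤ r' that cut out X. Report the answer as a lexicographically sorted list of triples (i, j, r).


Computing R[i][j] = min implied NW-rank bound (n=11, 22 conditions):

  0, 0, 0, 0, 1, 1, 1, 1, 1, 1, 1
  0, 0, 0, 0, 1, 1, 1, 1, 1, 1, 2
  1, 1, 1, 1, 2, 2, 2, 2, 2, 2, 3
  1, 1, 1, 1, 2, 2, 2, 2, 3, 3, 4
  1, 1, 1, 1, 2, 3, 3, 3, 4, 4, 5
  1, 1, 1, 1, 2, 3, 3, 4, 5, 5, 6
  1, 1, 2, 2, 3, 4, 4, 5, 6, 6, 7
  1, 1, 2, 2, 3, 4, 5, 6, 7, 7, 8
  1, 1, 2, 3, 4, 5, 6, 7, 8, 8, 9
  1, 2, 3, 4, 5, 6, 7, 8, 9, 9, 10
  1, 2, 3, 4, 5, 6, 7, 8, 9, 10, 11

so w = (5, 11, 1, 9, 6, 8, 3, 7, 4, 2, 10).

Rothe diagram D(w) (30 cells), 7 SE-corners (essential conditions):

[(2, 4, 0), (2, 10, 1), (4, 8, 2), (6, 4, 1), (6, 7, 3), (8, 4, 2), (9, 2, 1)]


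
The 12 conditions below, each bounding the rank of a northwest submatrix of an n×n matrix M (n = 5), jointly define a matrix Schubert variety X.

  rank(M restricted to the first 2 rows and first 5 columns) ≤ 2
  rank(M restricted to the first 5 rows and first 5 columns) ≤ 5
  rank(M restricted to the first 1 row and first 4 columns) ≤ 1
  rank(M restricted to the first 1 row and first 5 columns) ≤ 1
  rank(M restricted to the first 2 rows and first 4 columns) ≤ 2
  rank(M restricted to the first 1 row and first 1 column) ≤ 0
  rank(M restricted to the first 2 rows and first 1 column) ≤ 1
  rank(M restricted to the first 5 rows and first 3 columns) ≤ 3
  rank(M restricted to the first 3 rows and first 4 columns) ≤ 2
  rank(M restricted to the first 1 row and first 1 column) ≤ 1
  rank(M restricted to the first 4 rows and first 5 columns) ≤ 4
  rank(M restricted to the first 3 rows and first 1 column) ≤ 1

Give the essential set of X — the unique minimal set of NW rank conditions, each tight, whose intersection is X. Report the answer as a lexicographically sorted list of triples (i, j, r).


Reconstructing r_w from the 12 given conditions:

  R[1]: 0  1  1  1  1
  R[2]: 1  2  2  2  2
  R[3]: 1  2  2  2  3
  R[4]: 1  2  3  3  4
  R[5]: 1  2  3  4  5

the unique w with this rank table is (2, 1, 5, 3, 4).

D(w) has 3 cells with 2 SE-corners; essential set:

[(1, 1, 0), (3, 4, 2)]


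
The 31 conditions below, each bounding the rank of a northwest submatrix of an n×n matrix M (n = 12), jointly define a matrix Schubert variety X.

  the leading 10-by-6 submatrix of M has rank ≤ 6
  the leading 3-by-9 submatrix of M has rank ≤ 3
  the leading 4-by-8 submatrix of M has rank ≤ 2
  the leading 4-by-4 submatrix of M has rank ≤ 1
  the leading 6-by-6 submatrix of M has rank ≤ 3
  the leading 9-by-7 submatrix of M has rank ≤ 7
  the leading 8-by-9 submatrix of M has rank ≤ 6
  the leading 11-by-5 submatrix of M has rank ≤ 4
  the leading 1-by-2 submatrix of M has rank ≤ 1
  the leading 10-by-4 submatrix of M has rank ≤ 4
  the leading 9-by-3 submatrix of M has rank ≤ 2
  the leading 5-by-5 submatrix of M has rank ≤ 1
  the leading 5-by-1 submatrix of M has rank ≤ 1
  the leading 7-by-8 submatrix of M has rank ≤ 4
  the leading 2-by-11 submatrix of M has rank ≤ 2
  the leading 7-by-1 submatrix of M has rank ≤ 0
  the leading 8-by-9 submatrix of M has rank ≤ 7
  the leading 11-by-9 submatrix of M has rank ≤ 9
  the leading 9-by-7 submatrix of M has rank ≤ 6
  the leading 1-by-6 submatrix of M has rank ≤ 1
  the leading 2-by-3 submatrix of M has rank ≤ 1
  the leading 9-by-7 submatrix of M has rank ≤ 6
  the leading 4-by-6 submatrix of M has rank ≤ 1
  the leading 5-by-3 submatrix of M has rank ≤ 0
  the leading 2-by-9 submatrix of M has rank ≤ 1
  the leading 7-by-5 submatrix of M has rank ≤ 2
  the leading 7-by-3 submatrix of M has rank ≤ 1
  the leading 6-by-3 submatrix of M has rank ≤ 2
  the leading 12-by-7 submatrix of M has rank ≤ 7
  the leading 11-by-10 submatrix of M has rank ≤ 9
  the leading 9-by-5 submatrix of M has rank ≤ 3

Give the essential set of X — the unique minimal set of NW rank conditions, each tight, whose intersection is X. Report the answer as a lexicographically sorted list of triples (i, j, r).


Computing R[i][j] = min implied NW-rank bound (n=12, 31 conditions):

  0 | 0 | 0 | 1 | 1 | 1 | 1 | 1 | 1 | 1 | 1 | 1
  0 | 0 | 0 | 1 | 1 | 1 | 1 | 1 | 1 | 2 | 2 | 2
  0 | 0 | 0 | 1 | 1 | 1 | 2 | 2 | 2 | 3 | 3 | 3
  0 | 0 | 0 | 1 | 1 | 1 | 2 | 2 | 3 | 4 | 4 | 4
  0 | 0 | 0 | 1 | 1 | 2 | 3 | 3 | 4 | 5 | 5 | 5
  0 | 1 | 1 | 2 | 2 | 3 | 4 | 4 | 5 | 6 | 6 | 6
  0 | 1 | 1 | 2 | 2 | 3 | 4 | 4 | 5 | 6 | 7 | 7
  1 | 2 | 2 | 3 | 3 | 4 | 5 | 5 | 6 | 7 | 8 | 8
  1 | 2 | 2 | 3 | 3 | 4 | 5 | 6 | 7 | 8 | 9 | 9
  1 | 2 | 3 | 4 | 4 | 5 | 6 | 7 | 8 | 9 | 10 | 10
  1 | 2 | 3 | 4 | 4 | 5 | 6 | 7 | 8 | 9 | 10 | 11
  1 | 2 | 3 | 4 | 5 | 6 | 7 | 8 | 9 | 10 | 11 | 12

hence w(1..12) = (4, 10, 7, 9, 6, 2, 11, 1, 8, 3, 12, 5).

Fulton essential set (12 of the 34 Rothe cells):

[(2, 9, 1), (4, 6, 1), (4, 8, 2), (5, 3, 0), (5, 5, 1), (7, 1, 0), (7, 3, 1), (7, 5, 2), (7, 8, 4), (9, 3, 2), (9, 5, 3), (11, 5, 4)]


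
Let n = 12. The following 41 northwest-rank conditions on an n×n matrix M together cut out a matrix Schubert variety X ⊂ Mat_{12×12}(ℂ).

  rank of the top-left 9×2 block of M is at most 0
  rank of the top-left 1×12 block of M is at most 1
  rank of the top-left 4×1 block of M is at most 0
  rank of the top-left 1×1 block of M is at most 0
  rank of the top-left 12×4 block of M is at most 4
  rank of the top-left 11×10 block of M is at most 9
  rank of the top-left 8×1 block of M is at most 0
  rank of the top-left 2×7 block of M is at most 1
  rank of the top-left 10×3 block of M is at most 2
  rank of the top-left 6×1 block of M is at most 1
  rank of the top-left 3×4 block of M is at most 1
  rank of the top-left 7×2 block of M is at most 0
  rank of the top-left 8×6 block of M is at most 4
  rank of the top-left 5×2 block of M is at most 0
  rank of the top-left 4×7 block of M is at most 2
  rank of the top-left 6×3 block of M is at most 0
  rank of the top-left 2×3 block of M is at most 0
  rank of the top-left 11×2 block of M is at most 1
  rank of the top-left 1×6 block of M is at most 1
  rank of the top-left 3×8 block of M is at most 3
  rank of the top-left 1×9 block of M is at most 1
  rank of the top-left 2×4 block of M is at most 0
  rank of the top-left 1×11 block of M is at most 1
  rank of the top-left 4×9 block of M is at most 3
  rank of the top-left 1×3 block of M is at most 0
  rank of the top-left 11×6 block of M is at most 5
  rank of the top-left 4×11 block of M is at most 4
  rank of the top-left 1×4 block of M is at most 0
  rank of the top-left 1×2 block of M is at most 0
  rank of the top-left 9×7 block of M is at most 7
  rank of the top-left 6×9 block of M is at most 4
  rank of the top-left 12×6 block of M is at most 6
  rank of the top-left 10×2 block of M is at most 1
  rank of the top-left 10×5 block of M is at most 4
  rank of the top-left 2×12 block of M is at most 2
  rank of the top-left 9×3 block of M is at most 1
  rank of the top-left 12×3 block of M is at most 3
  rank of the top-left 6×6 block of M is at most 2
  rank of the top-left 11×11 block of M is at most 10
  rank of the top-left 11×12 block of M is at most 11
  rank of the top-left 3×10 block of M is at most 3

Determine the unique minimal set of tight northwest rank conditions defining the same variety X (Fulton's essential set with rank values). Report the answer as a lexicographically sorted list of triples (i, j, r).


Computing R[i][j] = min implied NW-rank bound (n=12, 41 conditions):

  i=1: 0  0  0  0  1  1  1  1  1  1  1  1
  i=2: 0  0  0  0  1  1  1  2  2  2  2  2
  i=3: 0  0  0  1  2  2  2  3  3  3  3  3
  i=4: 0  0  0  1  2  2  2  3  3  4  4  4
  i=5: 0  0  0  1  2  2  3  4  4  5  5  5
  i=6: 0  0  0  1  2  2  3  4  4  5  6  6
  i=7: 0  0  1  2  3  3  4  5  5  6  7  7
  i=8: 0  0  1  2  3  4  5  6  6  7  8  8
  i=9: 0  0  1  2  3  4  5  6  7  8  9  9
  i=10: 1  1  2  3  4  5  6  7  8  9  10  10
  i=11: 1  1  2  3  4  5  6  7  8  9  10  11
  i=12: 1  2  3  4  5  6  7  8  9  10  11  12

so w = (5, 8, 4, 10, 7, 11, 3, 6, 9, 1, 12, 2).

Fulton essential set (9 of the 35 Rothe cells):

[(2, 4, 0), (2, 7, 1), (4, 7, 2), (4, 9, 3), (6, 3, 0), (6, 6, 2), (6, 9, 4), (9, 2, 0), (11, 2, 1)]


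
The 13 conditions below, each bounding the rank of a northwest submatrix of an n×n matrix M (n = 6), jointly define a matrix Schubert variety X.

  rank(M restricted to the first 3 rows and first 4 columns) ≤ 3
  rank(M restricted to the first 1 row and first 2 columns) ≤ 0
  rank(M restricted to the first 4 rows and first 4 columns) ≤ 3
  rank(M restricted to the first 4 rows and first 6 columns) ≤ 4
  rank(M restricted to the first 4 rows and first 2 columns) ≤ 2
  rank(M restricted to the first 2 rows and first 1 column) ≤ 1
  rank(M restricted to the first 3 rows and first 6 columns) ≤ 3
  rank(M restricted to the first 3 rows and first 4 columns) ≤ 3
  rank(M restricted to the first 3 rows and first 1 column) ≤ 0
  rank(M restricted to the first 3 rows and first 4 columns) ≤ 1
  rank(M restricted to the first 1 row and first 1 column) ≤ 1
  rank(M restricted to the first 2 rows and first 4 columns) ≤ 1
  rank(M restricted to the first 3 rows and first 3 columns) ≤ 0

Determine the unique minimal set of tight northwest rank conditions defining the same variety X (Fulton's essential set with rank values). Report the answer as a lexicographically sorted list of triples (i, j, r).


Propagating the 13 rank bounds to every northwest block:

  row 1: 0  0  0  1  1  1
  row 2: 0  0  0  1  2  2
  row 3: 0  0  0  1  2  3
  row 4: 1  1  1  2  3  4
  row 5: 1  2  2  3  4  5
  row 6: 1  2  3  4  5  6

second differences of R give the permutation w = (4, 5, 6, 1, 2, 3).

Rothe diagram D(w) (9 cells), 1 SE-corner (essential condition):

[(3, 3, 0)]


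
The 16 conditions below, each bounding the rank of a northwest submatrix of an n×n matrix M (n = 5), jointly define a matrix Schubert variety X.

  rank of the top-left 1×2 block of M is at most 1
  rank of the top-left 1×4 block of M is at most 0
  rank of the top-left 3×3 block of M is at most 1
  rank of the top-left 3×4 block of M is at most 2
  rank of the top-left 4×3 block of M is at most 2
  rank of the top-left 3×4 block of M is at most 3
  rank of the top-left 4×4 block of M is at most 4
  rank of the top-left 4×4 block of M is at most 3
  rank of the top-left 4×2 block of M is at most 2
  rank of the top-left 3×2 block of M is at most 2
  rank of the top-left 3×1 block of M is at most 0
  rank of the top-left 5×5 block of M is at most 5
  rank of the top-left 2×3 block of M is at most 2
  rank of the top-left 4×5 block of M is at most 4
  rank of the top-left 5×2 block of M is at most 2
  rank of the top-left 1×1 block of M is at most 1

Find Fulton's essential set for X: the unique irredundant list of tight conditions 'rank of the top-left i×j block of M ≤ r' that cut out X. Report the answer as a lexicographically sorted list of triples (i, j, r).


Propagating the 16 rank bounds to every northwest block:

  i=1: 0 | 0 | 0 | 0 | 1
  i=2: 0 | 1 | 1 | 1 | 2
  i=3: 0 | 1 | 1 | 2 | 3
  i=4: 1 | 2 | 2 | 3 | 4
  i=5: 1 | 2 | 3 | 4 | 5

giving w = (5, 2, 4, 1, 3) via Δ²R.

|D(w)|=7, |Ess(w)|=3:

[(1, 4, 0), (3, 1, 0), (3, 3, 1)]


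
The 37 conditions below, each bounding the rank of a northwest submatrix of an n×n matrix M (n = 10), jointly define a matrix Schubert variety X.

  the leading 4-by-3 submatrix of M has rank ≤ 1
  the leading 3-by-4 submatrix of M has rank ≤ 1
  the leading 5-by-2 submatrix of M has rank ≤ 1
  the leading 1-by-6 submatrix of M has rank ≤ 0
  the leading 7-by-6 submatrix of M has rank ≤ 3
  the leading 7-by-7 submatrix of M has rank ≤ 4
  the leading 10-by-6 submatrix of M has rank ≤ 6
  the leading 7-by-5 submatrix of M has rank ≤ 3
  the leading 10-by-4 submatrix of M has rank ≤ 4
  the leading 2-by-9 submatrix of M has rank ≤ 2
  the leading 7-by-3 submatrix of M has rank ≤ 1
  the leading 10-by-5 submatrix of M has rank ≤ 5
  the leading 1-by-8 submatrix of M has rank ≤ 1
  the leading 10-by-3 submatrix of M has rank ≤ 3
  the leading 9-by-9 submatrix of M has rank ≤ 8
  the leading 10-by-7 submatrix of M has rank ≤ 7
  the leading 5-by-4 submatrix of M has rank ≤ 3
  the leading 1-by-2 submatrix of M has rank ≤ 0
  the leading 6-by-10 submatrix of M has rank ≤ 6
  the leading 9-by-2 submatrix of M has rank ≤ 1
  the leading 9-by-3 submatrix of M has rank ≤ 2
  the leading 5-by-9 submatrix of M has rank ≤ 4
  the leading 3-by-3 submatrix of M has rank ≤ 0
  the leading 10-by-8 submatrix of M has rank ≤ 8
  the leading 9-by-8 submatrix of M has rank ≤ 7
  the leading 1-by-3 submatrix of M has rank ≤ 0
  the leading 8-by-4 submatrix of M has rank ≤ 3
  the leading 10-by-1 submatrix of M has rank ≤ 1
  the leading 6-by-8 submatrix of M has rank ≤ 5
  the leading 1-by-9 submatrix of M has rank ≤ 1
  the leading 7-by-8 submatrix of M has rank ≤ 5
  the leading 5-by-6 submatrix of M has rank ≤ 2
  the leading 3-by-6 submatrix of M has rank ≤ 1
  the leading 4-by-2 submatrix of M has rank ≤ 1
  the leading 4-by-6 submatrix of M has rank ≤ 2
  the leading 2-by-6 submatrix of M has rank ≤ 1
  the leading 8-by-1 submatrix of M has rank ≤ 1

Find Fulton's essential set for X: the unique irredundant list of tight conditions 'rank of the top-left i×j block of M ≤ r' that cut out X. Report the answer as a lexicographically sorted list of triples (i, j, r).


Propagating the 37 rank bounds to every northwest block:

  row 1: 0  0  0  0  0  0  1  1  1  1
  row 2: 0  0  0  1  1  1  2  2  2  2
  row 3: 0  0  0  1  1  1  2  3  3  3
  row 4: 1  1  1  2  2  2  3  4  4  4
  row 5: 1  1  1  2  2  2  3  4  4  5
  row 6: 1  1  1  2  3  3  4  5  5  6
  row 7: 1  1  1  2  3  3  4  5  6  7
  row 8: 1  1  2  3  4  4  5  6  7  8
  row 9: 1  1  2  3  4  5  6  7  8  9
  row 10: 1  2  3  4  5  6  7  8  9  10

so w = (7, 4, 8, 1, 10, 5, 9, 3, 6, 2).

8 SE-corners of the 26-cell Rothe diagram give Ess(w):

[(1, 6, 0), (3, 3, 0), (3, 6, 1), (5, 6, 2), (5, 9, 4), (7, 3, 1), (7, 6, 3), (9, 2, 1)]


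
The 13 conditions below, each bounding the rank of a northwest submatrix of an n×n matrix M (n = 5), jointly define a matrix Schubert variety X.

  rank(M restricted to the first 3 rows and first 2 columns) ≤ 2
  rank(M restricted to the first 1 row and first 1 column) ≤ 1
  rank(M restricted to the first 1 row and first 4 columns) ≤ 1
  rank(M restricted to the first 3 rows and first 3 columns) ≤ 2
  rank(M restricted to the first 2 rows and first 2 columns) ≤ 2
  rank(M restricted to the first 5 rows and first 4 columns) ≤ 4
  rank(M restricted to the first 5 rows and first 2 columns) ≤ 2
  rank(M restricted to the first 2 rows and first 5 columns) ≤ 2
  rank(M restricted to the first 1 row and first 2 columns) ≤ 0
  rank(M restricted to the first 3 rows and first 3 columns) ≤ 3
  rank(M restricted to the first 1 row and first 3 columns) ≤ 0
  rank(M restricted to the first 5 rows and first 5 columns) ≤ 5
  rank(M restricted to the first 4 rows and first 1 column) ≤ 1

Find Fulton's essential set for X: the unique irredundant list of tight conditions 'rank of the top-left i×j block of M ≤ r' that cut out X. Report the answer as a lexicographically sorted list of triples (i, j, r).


Recovering R(i,j) via the rank-extension bound from the 13 conditions:

  0 | 0 | 0 | 1 | 1
  1 | 1 | 1 | 2 | 2
  1 | 2 | 2 | 3 | 3
  1 | 2 | 3 | 4 | 4
  1 | 2 | 3 | 4 | 5

hence w(1..5) = (4, 1, 2, 3, 5).

D(w) has 3 cells with 1 SE-corner; essential set:

[(1, 3, 0)]


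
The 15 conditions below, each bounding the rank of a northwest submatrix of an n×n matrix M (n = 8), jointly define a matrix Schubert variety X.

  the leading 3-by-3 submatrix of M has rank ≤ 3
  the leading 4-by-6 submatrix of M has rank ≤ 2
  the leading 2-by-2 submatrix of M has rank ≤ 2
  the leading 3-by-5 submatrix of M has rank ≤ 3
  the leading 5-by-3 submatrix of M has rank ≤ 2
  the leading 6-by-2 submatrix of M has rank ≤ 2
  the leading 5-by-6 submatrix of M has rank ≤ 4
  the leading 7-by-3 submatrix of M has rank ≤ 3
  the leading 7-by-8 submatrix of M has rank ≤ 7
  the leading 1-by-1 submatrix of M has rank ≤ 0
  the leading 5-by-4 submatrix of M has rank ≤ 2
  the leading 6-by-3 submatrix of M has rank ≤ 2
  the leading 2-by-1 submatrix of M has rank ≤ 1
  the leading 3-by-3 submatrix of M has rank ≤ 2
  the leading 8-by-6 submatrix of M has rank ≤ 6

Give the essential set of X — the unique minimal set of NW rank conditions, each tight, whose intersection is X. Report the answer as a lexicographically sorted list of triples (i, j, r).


Computing R[i][j] = min implied NW-rank bound (n=8, 15 conditions):

  0  1  1  1  1  1  1  1
  1  2  2  2  2  2  2  2
  1  2  2  2  2  2  3  3
  1  2  2  2  2  2  3  4
  1  2  2  2  3  3  4  5
  1  2  2  3  4  4  5  6
  1  2  3  4  5  5  6  7
  1  2  3  4  5  6  7  8

so w = (2, 1, 7, 8, 5, 4, 3, 6).

4 SE-corners of the 12-cell Rothe diagram give Ess(w):

[(1, 1, 0), (4, 6, 2), (5, 4, 2), (6, 3, 2)]


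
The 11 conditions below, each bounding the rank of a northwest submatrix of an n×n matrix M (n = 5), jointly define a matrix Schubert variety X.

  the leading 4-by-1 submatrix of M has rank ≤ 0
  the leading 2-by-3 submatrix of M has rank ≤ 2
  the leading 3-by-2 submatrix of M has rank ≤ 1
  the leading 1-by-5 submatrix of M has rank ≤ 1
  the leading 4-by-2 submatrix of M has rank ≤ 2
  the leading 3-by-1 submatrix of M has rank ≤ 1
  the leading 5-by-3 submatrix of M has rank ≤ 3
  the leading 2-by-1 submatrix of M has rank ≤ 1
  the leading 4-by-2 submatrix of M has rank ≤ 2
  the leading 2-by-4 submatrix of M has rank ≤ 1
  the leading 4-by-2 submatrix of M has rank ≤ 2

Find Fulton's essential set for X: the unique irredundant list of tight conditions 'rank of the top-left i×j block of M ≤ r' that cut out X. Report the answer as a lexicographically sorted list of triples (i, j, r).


Propagating the 11 rank bounds to every northwest block:

  row 1: 0 | 1 | 1 | 1 | 1
  row 2: 0 | 1 | 1 | 1 | 2
  row 3: 0 | 1 | 2 | 2 | 3
  row 4: 0 | 1 | 2 | 3 | 4
  row 5: 1 | 2 | 3 | 4 | 5

second differences of R give the permutation w = (2, 5, 3, 4, 1).

|D(w)|=6, |Ess(w)|=2:

[(2, 4, 1), (4, 1, 0)]


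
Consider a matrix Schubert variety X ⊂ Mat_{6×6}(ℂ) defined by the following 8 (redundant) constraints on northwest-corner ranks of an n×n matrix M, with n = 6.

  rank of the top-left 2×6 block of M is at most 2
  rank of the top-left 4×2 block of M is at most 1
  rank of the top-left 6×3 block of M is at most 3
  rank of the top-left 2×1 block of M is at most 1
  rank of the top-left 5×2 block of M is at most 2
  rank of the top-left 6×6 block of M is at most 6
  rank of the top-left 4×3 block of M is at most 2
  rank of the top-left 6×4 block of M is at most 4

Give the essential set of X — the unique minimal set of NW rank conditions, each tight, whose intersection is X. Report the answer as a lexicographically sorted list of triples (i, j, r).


The tightest implied rank at each (i,j), from the 8 conditions:

  row 1: 1, 1, 1, 1, 1, 1
  row 2: 1, 1, 2, 2, 2, 2
  row 3: 1, 1, 2, 3, 3, 3
  row 4: 1, 1, 2, 3, 4, 4
  row 5: 1, 2, 3, 4, 5, 5
  row 6: 1, 2, 3, 4, 5, 6

reading off 1-entries of Δ²R: w = (1, 3, 4, 5, 2, 6).

Rothe diagram D(w) (3 cells), 1 SE-corner (essential condition):

[(4, 2, 1)]


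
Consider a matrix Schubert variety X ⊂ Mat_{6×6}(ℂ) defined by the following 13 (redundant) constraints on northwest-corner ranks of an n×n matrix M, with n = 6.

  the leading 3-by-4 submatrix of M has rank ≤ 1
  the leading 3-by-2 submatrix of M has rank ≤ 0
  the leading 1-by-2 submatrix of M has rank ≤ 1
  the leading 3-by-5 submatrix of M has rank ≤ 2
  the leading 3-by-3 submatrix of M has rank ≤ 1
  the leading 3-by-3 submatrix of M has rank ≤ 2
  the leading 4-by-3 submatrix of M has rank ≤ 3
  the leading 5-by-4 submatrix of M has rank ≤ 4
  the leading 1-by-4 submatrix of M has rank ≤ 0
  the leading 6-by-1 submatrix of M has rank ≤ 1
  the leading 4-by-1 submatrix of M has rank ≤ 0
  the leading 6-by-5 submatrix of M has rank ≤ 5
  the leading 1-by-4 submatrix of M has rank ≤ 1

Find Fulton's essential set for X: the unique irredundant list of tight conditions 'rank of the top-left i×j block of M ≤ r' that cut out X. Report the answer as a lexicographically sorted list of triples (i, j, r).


Propagating the 13 rank bounds to every northwest block:

  R[1]: 0 0 0 0 1 1
  R[2]: 0 0 1 1 2 2
  R[3]: 0 0 1 1 2 3
  R[4]: 0 1 2 2 3 4
  R[5]: 1 2 3 3 4 5
  R[6]: 1 2 3 4 5 6

the unique w with this rank table is (5, 3, 6, 2, 1, 4).

ℓ(w)=10; the 4 essential cells (i,j,r):

[(1, 4, 0), (3, 2, 0), (3, 4, 1), (4, 1, 0)]


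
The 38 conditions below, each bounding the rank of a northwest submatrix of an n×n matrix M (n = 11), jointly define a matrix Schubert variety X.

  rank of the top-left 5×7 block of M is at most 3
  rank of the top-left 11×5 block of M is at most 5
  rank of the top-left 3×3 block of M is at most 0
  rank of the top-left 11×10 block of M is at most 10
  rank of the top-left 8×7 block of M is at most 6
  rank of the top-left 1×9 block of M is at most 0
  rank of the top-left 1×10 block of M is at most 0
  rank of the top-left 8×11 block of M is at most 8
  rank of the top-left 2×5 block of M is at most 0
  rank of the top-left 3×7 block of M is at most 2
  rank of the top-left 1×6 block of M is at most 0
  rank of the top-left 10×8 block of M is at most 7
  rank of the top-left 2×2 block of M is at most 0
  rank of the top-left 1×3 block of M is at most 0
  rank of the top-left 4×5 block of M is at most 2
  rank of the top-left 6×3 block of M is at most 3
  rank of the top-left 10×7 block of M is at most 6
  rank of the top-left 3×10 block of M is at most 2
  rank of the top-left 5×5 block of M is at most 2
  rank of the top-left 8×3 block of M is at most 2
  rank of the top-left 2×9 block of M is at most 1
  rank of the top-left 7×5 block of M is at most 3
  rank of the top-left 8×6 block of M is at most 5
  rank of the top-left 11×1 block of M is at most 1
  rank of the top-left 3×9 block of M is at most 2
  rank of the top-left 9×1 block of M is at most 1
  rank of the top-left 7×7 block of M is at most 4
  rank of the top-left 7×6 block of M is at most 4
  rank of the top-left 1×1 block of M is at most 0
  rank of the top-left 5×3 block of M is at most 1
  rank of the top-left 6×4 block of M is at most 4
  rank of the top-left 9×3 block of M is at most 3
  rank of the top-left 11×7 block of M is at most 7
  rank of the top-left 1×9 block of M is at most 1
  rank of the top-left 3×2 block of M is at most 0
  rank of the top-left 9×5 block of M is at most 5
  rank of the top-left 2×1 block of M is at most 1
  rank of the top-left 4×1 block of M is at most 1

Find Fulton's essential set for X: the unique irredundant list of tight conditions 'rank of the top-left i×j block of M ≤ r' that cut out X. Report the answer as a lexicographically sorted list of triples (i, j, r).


Computing R[i][j] = min implied NW-rank bound (n=11, 38 conditions):

  R[1]: 0, 0, 0, 0, 0, 0, 0, 0, 0, 0, 1
  R[2]: 0, 0, 0, 0, 0, 1, 1, 1, 1, 1, 2
  R[3]: 0, 0, 0, 1, 1, 2, 2, 2, 2, 2, 3
  R[4]: 1, 1, 1, 2, 2, 3, 3, 3, 3, 3, 4
  R[5]: 1, 1, 1, 2, 2, 3, 3, 4, 4, 4, 5
  R[6]: 1, 2, 2, 3, 3, 4, 4, 5, 5, 5, 6
  R[7]: 1, 2, 2, 3, 3, 4, 4, 5, 6, 6, 7
  R[8]: 1, 2, 2, 3, 4, 5, 5, 6, 7, 7, 8
  R[9]: 1, 2, 3, 4, 5, 6, 6, 7, 8, 8, 9
  R[10]: 1, 2, 3, 4, 5, 6, 6, 7, 8, 9, 10
  R[11]: 1, 2, 3, 4, 5, 6, 7, 8, 9, 10, 11

hence w(1..11) = (11, 6, 4, 1, 8, 2, 9, 5, 3, 10, 7).

10 SE-corners of the 27-cell Rothe diagram give Ess(w):

[(1, 10, 0), (2, 5, 0), (3, 3, 0), (5, 3, 1), (5, 5, 2), (5, 7, 3), (7, 5, 3), (7, 7, 4), (8, 3, 2), (10, 7, 6)]


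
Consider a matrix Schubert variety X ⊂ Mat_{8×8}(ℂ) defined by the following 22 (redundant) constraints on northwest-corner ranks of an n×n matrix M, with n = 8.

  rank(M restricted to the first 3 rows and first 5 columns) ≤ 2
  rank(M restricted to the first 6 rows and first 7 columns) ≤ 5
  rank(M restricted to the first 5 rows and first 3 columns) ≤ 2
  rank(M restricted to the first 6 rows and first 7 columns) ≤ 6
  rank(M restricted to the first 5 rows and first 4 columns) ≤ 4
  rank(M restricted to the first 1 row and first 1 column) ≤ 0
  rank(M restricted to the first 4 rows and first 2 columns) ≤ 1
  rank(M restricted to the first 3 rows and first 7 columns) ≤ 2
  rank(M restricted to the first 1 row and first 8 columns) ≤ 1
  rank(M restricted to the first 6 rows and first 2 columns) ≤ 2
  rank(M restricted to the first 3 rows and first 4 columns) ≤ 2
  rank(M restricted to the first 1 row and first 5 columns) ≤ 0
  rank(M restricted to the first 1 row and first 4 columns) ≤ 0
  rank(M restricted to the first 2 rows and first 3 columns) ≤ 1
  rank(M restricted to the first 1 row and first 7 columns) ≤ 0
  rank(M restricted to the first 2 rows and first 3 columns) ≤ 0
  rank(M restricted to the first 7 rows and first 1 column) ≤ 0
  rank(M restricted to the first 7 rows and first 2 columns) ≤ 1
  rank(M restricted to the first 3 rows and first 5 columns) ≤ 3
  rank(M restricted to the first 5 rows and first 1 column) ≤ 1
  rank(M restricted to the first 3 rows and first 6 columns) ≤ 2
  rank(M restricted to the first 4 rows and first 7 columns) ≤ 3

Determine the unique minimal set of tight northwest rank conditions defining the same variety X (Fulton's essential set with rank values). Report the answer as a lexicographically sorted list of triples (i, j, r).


Computing R[i][j] = min implied NW-rank bound (n=8, 22 conditions):

  i=1: 0 | 0 | 0 | 0 | 0 | 0 | 0 | 1
  i=2: 0 | 0 | 0 | 1 | 1 | 1 | 1 | 2
  i=3: 0 | 1 | 1 | 2 | 2 | 2 | 2 | 3
  i=4: 0 | 1 | 2 | 3 | 3 | 3 | 3 | 4
  i=5: 0 | 1 | 2 | 3 | 4 | 4 | 4 | 5
  i=6: 0 | 1 | 2 | 3 | 4 | 5 | 5 | 6
  i=7: 0 | 1 | 2 | 3 | 4 | 5 | 6 | 7
  i=8: 1 | 2 | 3 | 4 | 5 | 6 | 7 | 8

second differences of R give the permutation w = (8, 4, 2, 3, 5, 6, 7, 1).

ℓ(w)=15; the 3 essential cells (i,j,r):

[(1, 7, 0), (2, 3, 0), (7, 1, 0)]


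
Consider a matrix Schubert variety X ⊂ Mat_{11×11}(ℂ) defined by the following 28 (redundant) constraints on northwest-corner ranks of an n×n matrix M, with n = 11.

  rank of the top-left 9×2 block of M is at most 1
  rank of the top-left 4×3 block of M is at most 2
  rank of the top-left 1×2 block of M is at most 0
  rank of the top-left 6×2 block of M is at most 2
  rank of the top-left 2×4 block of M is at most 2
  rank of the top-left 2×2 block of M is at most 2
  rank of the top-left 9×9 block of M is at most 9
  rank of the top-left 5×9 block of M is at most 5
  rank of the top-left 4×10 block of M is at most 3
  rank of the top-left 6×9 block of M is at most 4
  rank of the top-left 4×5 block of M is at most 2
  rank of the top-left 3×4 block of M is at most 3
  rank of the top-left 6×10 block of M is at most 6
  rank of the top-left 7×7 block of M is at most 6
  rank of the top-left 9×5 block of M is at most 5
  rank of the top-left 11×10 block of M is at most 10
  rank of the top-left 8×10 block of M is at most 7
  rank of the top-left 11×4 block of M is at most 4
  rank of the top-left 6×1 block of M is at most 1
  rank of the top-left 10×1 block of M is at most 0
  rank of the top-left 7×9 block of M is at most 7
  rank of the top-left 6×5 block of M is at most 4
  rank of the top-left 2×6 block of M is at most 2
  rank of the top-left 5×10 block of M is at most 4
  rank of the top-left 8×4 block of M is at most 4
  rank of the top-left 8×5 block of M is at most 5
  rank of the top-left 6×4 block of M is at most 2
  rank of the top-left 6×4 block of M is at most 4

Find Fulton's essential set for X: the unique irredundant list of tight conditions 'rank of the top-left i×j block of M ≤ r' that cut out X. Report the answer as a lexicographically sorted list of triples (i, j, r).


Computing R[i][j] = min implied NW-rank bound (n=11, 28 conditions):

  row 1: 0 | 0 | 1 | 1 | 1 | 1 | 1 | 1 | 1 | 1 | 1
  row 2: 0 | 1 | 2 | 2 | 2 | 2 | 2 | 2 | 2 | 2 | 2
  row 3: 0 | 1 | 2 | 2 | 2 | 3 | 3 | 3 | 3 | 3 | 3
  row 4: 0 | 1 | 2 | 2 | 2 | 3 | 3 | 3 | 3 | 3 | 4
  row 5: 0 | 1 | 2 | 2 | 3 | 4 | 4 | 4 | 4 | 4 | 5
  row 6: 0 | 1 | 2 | 2 | 3 | 4 | 4 | 4 | 4 | 5 | 6
  row 7: 0 | 1 | 2 | 3 | 4 | 5 | 5 | 5 | 5 | 6 | 7
  row 8: 0 | 1 | 2 | 3 | 4 | 5 | 6 | 6 | 6 | 7 | 8
  row 9: 0 | 1 | 2 | 3 | 4 | 5 | 6 | 7 | 7 | 8 | 9
  row 10: 0 | 1 | 2 | 3 | 4 | 5 | 6 | 7 | 8 | 9 | 10
  row 11: 1 | 2 | 3 | 4 | 5 | 6 | 7 | 8 | 9 | 10 | 11

reading off 1-entries of Δ²R: w = (3, 2, 6, 11, 5, 10, 4, 7, 8, 9, 1).

Rothe diagram D(w) (24 cells), 6 SE-corners (essential conditions):

[(1, 2, 0), (4, 5, 2), (4, 10, 3), (6, 4, 2), (6, 9, 4), (10, 1, 0)]


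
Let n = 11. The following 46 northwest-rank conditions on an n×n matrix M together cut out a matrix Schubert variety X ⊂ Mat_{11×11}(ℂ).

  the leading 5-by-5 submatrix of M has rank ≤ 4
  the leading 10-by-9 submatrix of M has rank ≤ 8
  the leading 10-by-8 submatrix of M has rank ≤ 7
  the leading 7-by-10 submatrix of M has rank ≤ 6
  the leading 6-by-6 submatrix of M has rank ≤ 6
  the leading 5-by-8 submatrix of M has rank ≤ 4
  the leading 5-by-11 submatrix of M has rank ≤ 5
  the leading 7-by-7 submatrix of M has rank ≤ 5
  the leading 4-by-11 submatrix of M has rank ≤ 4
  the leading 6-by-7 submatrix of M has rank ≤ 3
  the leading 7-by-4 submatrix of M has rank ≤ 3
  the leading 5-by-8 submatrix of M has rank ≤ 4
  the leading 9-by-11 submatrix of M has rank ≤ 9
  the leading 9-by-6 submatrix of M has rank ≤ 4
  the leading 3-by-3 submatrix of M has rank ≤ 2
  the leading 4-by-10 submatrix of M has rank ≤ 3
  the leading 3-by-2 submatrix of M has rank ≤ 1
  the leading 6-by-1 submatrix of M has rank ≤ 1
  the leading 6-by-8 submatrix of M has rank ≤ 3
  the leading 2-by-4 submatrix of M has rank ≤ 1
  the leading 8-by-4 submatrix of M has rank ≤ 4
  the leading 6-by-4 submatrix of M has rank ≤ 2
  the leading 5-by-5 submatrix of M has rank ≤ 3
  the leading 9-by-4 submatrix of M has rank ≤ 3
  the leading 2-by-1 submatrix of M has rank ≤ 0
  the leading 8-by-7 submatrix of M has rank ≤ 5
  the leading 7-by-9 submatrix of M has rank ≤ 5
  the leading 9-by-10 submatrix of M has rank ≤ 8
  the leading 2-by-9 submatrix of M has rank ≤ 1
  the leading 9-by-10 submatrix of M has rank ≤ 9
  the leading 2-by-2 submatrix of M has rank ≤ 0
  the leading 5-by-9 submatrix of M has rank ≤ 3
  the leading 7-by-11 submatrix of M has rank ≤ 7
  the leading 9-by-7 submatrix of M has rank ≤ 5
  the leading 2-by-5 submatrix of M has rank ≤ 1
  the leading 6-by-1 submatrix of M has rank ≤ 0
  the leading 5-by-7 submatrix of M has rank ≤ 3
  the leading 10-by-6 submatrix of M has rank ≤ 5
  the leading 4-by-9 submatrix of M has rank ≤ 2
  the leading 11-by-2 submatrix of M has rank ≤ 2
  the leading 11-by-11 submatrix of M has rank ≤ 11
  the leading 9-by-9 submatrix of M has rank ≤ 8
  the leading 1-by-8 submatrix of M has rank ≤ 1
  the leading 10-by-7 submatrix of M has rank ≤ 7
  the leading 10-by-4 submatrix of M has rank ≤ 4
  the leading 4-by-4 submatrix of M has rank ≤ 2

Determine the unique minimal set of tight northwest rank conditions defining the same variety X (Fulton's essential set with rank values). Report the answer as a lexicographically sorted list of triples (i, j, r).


The tightest implied rank at each (i,j), from the 46 conditions:

  row 1: 0, 0, 1, 1, 1, 1, 1, 1, 1, 1, 1
  row 2: 0, 0, 1, 1, 1, 1, 1, 1, 1, 2, 2
  row 3: 0, 1, 2, 2, 2, 2, 2, 2, 2, 3, 3
  row 4: 0, 1, 2, 2, 2, 2, 2, 2, 2, 3, 4
  row 5: 0, 1, 2, 2, 3, 3, 3, 3, 3, 4, 5
  row 6: 0, 1, 2, 2, 3, 3, 3, 3, 4, 5, 6
  row 7: 1, 2, 3, 3, 4, 4, 4, 4, 5, 6, 7
  row 8: 1, 2, 3, 3, 4, 4, 5, 5, 6, 7, 8
  row 9: 1, 2, 3, 3, 4, 4, 5, 6, 7, 8, 9
  row 10: 1, 2, 3, 4, 5, 5, 6, 7, 8, 9, 10
  row 11: 1, 2, 3, 4, 5, 6, 7, 8, 9, 10, 11

reading off 1-entries of Δ²R: w = (3, 10, 2, 11, 5, 9, 1, 7, 8, 4, 6).

Fulton essential set (8 of the 29 Rothe cells):

[(2, 2, 0), (2, 9, 1), (4, 9, 2), (6, 1, 0), (6, 4, 2), (6, 8, 3), (9, 4, 3), (9, 6, 4)]


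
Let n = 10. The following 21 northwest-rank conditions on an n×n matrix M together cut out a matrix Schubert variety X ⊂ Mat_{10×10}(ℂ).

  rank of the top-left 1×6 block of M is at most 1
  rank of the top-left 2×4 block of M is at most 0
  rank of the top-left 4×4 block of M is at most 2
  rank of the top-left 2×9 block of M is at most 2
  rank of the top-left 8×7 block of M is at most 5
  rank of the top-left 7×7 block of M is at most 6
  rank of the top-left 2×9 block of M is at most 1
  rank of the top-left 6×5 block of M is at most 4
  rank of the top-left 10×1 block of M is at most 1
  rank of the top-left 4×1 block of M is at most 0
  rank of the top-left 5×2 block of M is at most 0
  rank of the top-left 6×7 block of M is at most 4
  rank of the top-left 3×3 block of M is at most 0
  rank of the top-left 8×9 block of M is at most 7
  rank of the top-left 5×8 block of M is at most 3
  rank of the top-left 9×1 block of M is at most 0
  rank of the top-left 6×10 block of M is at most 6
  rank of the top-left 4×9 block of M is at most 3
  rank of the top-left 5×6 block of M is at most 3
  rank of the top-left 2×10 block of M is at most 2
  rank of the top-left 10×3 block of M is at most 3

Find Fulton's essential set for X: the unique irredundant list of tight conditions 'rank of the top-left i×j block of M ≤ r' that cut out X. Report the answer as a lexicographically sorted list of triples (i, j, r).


Reconstructing r_w from the 21 given conditions:

  i=1: 0 0 0 0 1 1 1 1 1 1
  i=2: 0 0 0 0 1 1 1 1 1 2
  i=3: 0 0 0 1 2 2 2 2 2 3
  i=4: 0 0 1 2 3 3 3 3 3 4
  i=5: 0 0 1 2 3 3 3 3 4 5
  i=6: 0 1 2 3 4 4 4 4 5 6
  i=7: 0 1 2 3 4 5 5 5 6 7
  i=8: 0 1 2 3 4 5 5 6 7 8
  i=9: 0 1 2 3 4 5 6 7 8 9
  i=10: 1 2 3 4 5 6 7 8 9 10

second differences of R give the permutation w = (5, 10, 4, 3, 9, 2, 6, 8, 7, 1).

|D(w)|=27, |Ess(w)|=7:

[(2, 4, 0), (2, 9, 1), (3, 3, 0), (5, 2, 0), (5, 8, 3), (8, 7, 5), (9, 1, 0)]


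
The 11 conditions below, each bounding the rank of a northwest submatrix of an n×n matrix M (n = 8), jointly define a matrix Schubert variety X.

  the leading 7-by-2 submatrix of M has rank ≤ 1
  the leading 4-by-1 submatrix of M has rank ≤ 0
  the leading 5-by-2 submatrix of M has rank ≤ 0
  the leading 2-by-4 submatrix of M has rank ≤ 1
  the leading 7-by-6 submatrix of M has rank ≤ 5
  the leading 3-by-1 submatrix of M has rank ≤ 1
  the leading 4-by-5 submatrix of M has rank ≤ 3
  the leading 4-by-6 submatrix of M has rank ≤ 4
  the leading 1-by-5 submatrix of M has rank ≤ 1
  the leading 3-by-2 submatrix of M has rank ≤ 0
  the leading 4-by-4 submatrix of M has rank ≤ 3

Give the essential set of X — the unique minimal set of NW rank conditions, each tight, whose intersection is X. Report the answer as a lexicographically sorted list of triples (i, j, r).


Computing R[i][j] = min implied NW-rank bound (n=8, 11 conditions):

  i=1: 0, 0, 1, 1, 1, 1, 1, 1
  i=2: 0, 0, 1, 1, 2, 2, 2, 2
  i=3: 0, 0, 1, 2, 3, 3, 3, 3
  i=4: 0, 0, 1, 2, 3, 4, 4, 4
  i=5: 0, 0, 1, 2, 3, 4, 5, 5
  i=6: 1, 1, 2, 3, 4, 5, 6, 6
  i=7: 1, 1, 2, 3, 4, 5, 6, 7
  i=8: 1, 2, 3, 4, 5, 6, 7, 8

second differences of R give the permutation w = (3, 5, 4, 6, 7, 1, 8, 2).

ℓ(w)=12; the 3 essential cells (i,j,r):

[(2, 4, 1), (5, 2, 0), (7, 2, 1)]


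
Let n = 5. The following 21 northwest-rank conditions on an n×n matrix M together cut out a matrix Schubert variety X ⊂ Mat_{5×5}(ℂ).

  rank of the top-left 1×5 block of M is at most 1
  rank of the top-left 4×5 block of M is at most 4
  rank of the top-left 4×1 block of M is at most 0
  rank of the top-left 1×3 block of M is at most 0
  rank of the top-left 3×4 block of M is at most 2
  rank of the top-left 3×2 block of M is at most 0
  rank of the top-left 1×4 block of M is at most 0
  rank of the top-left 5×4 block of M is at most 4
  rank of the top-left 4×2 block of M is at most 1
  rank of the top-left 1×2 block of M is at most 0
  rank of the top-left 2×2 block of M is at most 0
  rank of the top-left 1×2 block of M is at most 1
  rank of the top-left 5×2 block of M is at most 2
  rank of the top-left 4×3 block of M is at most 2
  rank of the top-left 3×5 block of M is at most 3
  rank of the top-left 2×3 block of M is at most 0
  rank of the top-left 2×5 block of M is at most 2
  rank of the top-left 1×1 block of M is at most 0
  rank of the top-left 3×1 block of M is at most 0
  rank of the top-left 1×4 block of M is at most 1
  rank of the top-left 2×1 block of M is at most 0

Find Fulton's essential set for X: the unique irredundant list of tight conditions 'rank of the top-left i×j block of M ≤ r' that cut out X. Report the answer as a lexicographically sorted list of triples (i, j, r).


Rank table r_w(5×5) implied by the 21 constraints:

  R[1]: 0 0 0 0 1
  R[2]: 0 0 0 1 2
  R[3]: 0 0 1 2 3
  R[4]: 0 1 2 3 4
  R[5]: 1 2 3 4 5

the unique w with this rank table is (5, 4, 3, 2, 1).

4 SE-corners of the 10-cell Rothe diagram give Ess(w):

[(1, 4, 0), (2, 3, 0), (3, 2, 0), (4, 1, 0)]


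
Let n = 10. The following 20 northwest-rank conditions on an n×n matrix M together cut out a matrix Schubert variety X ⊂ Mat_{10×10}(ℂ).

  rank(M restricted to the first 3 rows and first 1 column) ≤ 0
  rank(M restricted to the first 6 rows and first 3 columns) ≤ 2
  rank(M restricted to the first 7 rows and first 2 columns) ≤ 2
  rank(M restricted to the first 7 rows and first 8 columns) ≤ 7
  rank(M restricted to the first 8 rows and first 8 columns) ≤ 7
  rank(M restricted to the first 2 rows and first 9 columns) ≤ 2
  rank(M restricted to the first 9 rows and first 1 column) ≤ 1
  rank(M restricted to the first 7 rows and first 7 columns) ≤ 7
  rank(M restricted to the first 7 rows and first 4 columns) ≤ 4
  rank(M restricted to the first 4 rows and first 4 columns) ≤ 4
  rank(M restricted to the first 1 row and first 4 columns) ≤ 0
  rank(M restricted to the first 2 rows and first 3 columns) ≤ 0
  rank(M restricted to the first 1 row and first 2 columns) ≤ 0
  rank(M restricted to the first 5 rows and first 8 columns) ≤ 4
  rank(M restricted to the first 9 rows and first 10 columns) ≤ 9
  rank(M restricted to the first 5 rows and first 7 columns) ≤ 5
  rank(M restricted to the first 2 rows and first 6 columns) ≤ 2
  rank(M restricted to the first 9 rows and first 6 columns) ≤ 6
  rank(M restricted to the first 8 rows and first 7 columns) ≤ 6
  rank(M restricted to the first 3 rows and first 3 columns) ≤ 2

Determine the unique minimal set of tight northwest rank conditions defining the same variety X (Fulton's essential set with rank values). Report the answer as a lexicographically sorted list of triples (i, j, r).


The tightest implied rank at each (i,j), from the 20 conditions:

  row 1: 0  0  0  0  1  1  1  1  1  1
  row 2: 0  0  0  1  2  2  2  2  2  2
  row 3: 0  1  1  2  3  3  3  3  3  3
  row 4: 1  2  2  3  4  4  4  4  4  4
  row 5: 1  2  2  3  4  4  4  4  5  5
  row 6: 1  2  2  3  4  5  5  5  6  6
  row 7: 1  2  3  4  5  6  6  6  7  7
  row 8: 1  2  3  4  5  6  6  7  8  8
  row 9: 1  2  3  4  5  6  7  8  9  9
  row 10: 1  2  3  4  5  6  7  8  9  10

so w = (5, 4, 2, 1, 9, 6, 3, 8, 7, 10).

D(w) has 14 cells with 6 SE-corners; essential set:

[(1, 4, 0), (2, 3, 0), (3, 1, 0), (5, 8, 4), (6, 3, 2), (8, 7, 6)]
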